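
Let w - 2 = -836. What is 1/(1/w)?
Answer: -834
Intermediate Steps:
w = -834 (w = 2 - 836 = -834)
1/(1/w) = 1/(1/(-834)) = 1/(-1/834) = -834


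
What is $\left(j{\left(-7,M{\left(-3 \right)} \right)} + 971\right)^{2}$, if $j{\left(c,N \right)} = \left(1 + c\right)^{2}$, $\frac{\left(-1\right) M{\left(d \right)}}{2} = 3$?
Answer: $1014049$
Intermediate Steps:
$M{\left(d \right)} = -6$ ($M{\left(d \right)} = \left(-2\right) 3 = -6$)
$\left(j{\left(-7,M{\left(-3 \right)} \right)} + 971\right)^{2} = \left(\left(1 - 7\right)^{2} + 971\right)^{2} = \left(\left(-6\right)^{2} + 971\right)^{2} = \left(36 + 971\right)^{2} = 1007^{2} = 1014049$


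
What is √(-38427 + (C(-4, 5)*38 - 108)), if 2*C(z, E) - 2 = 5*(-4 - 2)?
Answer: I*√39067 ≈ 197.65*I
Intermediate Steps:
C(z, E) = -14 (C(z, E) = 1 + (5*(-4 - 2))/2 = 1 + (5*(-6))/2 = 1 + (½)*(-30) = 1 - 15 = -14)
√(-38427 + (C(-4, 5)*38 - 108)) = √(-38427 + (-14*38 - 108)) = √(-38427 + (-532 - 108)) = √(-38427 - 640) = √(-39067) = I*√39067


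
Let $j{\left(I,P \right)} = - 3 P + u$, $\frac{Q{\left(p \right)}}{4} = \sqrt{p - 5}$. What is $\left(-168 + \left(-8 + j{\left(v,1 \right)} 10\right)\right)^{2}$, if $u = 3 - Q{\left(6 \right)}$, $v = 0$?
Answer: $46656$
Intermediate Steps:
$Q{\left(p \right)} = 4 \sqrt{-5 + p}$ ($Q{\left(p \right)} = 4 \sqrt{p - 5} = 4 \sqrt{-5 + p}$)
$u = -1$ ($u = 3 - 4 \sqrt{-5 + 6} = 3 - 4 \sqrt{1} = 3 - 4 \cdot 1 = 3 - 4 = -1$)
$j{\left(I,P \right)} = -1 - 3 P$ ($j{\left(I,P \right)} = - 3 P - 1 = -1 - 3 P$)
$\left(-168 + \left(-8 + j{\left(v,1 \right)} 10\right)\right)^{2} = \left(-168 + \left(-8 + \left(-1 - 3\right) 10\right)\right)^{2} = \left(-168 - 48\right)^{2} = \left(-216\right)^{2} = 46656$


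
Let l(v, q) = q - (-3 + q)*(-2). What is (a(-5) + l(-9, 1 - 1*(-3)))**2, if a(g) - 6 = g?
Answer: 49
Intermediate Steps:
a(g) = 6 + g
l(v, q) = -6 + 3*q (l(v, q) = q - (6 - 2*q) = q + (-6 + 2*q) = -6 + 3*q)
(a(-5) + l(-9, 1 - 1*(-3)))**2 = ((6 - 5) + (-6 + 3*(1 - 1*(-3))))**2 = (1 + (-6 + 3*(1 + 3)))**2 = (1 + (-6 + 3*4))**2 = (1 + (-6 + 12))**2 = (1 + 6)**2 = 7**2 = 49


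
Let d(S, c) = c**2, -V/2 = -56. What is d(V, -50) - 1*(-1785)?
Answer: 4285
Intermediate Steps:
V = 112 (V = -2*(-56) = 112)
d(V, -50) - 1*(-1785) = (-50)**2 - 1*(-1785) = 2500 + 1785 = 4285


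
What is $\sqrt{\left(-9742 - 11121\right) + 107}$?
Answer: $2 i \sqrt{5189} \approx 144.07 i$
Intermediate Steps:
$\sqrt{\left(-9742 - 11121\right) + 107} = \sqrt{-20863 + 107} = \sqrt{-20756} = 2 i \sqrt{5189}$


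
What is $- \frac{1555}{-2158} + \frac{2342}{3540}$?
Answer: $\frac{1319842}{954915} \approx 1.3822$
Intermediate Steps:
$- \frac{1555}{-2158} + \frac{2342}{3540} = \left(-1555\right) \left(- \frac{1}{2158}\right) + 2342 \cdot \frac{1}{3540} = \frac{1555}{2158} + \frac{1171}{1770} = \frac{1319842}{954915}$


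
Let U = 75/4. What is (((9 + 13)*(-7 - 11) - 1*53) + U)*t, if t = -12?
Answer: 5163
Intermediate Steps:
U = 75/4 (U = 75*(¼) = 75/4 ≈ 18.750)
(((9 + 13)*(-7 - 11) - 1*53) + U)*t = (((9 + 13)*(-7 - 11) - 1*53) + 75/4)*(-12) = ((22*(-18) - 53) + 75/4)*(-12) = ((-396 - 53) + 75/4)*(-12) = (-449 + 75/4)*(-12) = -1721/4*(-12) = 5163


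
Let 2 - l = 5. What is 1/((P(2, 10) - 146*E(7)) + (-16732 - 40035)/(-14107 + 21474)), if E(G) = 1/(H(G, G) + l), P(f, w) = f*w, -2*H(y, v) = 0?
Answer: 22101/1347301 ≈ 0.016404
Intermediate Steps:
l = -3 (l = 2 - 1*5 = 2 - 5 = -3)
H(y, v) = 0 (H(y, v) = -½*0 = 0)
E(G) = -⅓ (E(G) = 1/(0 - 3) = 1/(-3) = -⅓)
1/((P(2, 10) - 146*E(7)) + (-16732 - 40035)/(-14107 + 21474)) = 1/((2*10 - 146*(-⅓)) + (-16732 - 40035)/(-14107 + 21474)) = 1/((20 + 146/3) - 56767/7367) = 1/(206/3 - 56767*1/7367) = 1/(206/3 - 56767/7367) = 1/(1347301/22101) = 22101/1347301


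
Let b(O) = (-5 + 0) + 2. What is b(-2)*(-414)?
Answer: 1242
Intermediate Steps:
b(O) = -3 (b(O) = -5 + 2 = -3)
b(-2)*(-414) = -3*(-414) = 1242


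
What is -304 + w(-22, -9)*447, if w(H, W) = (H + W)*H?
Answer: 304550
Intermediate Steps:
w(H, W) = H*(H + W)
-304 + w(-22, -9)*447 = -304 - 22*(-22 - 9)*447 = -304 - 22*(-31)*447 = -304 + 682*447 = -304 + 304854 = 304550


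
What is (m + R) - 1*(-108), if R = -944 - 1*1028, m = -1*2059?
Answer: -3923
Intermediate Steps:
m = -2059
R = -1972 (R = -944 - 1028 = -1972)
(m + R) - 1*(-108) = (-2059 - 1972) - 1*(-108) = -4031 + 108 = -3923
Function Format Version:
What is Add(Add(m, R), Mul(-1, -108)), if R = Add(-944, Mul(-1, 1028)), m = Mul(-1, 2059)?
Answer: -3923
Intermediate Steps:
m = -2059
R = -1972 (R = Add(-944, -1028) = -1972)
Add(Add(m, R), Mul(-1, -108)) = Add(Add(-2059, -1972), Mul(-1, -108)) = Add(-4031, 108) = -3923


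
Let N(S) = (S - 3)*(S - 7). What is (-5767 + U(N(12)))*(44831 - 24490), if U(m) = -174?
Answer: -120845881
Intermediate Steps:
N(S) = (-7 + S)*(-3 + S) (N(S) = (-3 + S)*(-7 + S) = (-7 + S)*(-3 + S))
(-5767 + U(N(12)))*(44831 - 24490) = (-5767 - 174)*(44831 - 24490) = -5941*20341 = -120845881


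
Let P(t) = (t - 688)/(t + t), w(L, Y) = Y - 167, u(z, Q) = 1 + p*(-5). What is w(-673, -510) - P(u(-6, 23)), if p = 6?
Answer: -39983/58 ≈ -689.36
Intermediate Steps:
u(z, Q) = -29 (u(z, Q) = 1 + 6*(-5) = 1 - 30 = -29)
w(L, Y) = -167 + Y
P(t) = (-688 + t)/(2*t) (P(t) = (-688 + t)/((2*t)) = (-688 + t)*(1/(2*t)) = (-688 + t)/(2*t))
w(-673, -510) - P(u(-6, 23)) = (-167 - 510) - (-688 - 29)/(2*(-29)) = -677 - (-1)*(-717)/(2*29) = -677 - 1*717/58 = -677 - 717/58 = -39983/58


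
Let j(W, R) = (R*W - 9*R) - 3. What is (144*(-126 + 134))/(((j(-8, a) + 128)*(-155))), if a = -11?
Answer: -48/2015 ≈ -0.023821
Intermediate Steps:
j(W, R) = -3 - 9*R + R*W (j(W, R) = (-9*R + R*W) - 3 = -3 - 9*R + R*W)
(144*(-126 + 134))/(((j(-8, a) + 128)*(-155))) = (144*(-126 + 134))/((((-3 - 9*(-11) - 11*(-8)) + 128)*(-155))) = (144*8)/((((-3 + 99 + 88) + 128)*(-155))) = 1152/(((184 + 128)*(-155))) = 1152/((312*(-155))) = 1152/(-48360) = 1152*(-1/48360) = -48/2015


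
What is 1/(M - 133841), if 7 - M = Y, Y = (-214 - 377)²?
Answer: -1/483115 ≈ -2.0699e-6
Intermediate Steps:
Y = 349281 (Y = (-591)² = 349281)
M = -349274 (M = 7 - 1*349281 = 7 - 349281 = -349274)
1/(M - 133841) = 1/(-349274 - 133841) = 1/(-483115) = -1/483115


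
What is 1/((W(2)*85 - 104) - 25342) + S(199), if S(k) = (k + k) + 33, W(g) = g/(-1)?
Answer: 11040495/25616 ≈ 431.00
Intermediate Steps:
W(g) = -g (W(g) = g*(-1) = -g)
S(k) = 33 + 2*k (S(k) = 2*k + 33 = 33 + 2*k)
1/((W(2)*85 - 104) - 25342) + S(199) = 1/((-1*2*85 - 104) - 25342) + (33 + 2*199) = 1/((-2*85 - 104) - 25342) + (33 + 398) = 1/((-170 - 104) - 25342) + 431 = 1/(-274 - 25342) + 431 = 1/(-25616) + 431 = -1/25616 + 431 = 11040495/25616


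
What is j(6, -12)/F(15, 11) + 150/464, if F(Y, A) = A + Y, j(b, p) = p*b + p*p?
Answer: 9327/3016 ≈ 3.0925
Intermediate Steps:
j(b, p) = p² + b*p (j(b, p) = b*p + p² = p² + b*p)
j(6, -12)/F(15, 11) + 150/464 = (-12*(6 - 12))/(11 + 15) + 150/464 = -12*(-6)/26 + 150*(1/464) = 72*(1/26) + 75/232 = 36/13 + 75/232 = 9327/3016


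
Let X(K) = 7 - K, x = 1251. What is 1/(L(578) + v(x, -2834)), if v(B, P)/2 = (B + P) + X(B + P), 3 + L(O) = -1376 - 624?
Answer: -1/1989 ≈ -0.00050277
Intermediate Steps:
L(O) = -2003 (L(O) = -3 + (-1376 - 624) = -3 - 2000 = -2003)
v(B, P) = 14 (v(B, P) = 2*((B + P) + (7 - (B + P))) = 2*((B + P) + (7 + (-B - P))) = 2*((B + P) + (7 - B - P)) = 2*7 = 14)
1/(L(578) + v(x, -2834)) = 1/(-2003 + 14) = 1/(-1989) = -1/1989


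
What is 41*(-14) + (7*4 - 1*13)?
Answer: -559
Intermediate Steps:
41*(-14) + (7*4 - 1*13) = -574 + (28 - 13) = -574 + 15 = -559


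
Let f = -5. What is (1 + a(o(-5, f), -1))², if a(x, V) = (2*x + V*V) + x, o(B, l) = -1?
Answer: 1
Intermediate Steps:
a(x, V) = V² + 3*x (a(x, V) = (2*x + V²) + x = (V² + 2*x) + x = V² + 3*x)
(1 + a(o(-5, f), -1))² = (1 + ((-1)² + 3*(-1)))² = (1 + (1 - 3))² = (1 - 2)² = (-1)² = 1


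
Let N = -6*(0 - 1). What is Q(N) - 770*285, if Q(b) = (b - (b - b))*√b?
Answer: -219450 + 6*√6 ≈ -2.1944e+5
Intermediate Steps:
N = 6 (N = -6*(-1) = 6)
Q(b) = b^(3/2) (Q(b) = (b - 1*0)*√b = (b + 0)*√b = b*√b = b^(3/2))
Q(N) - 770*285 = 6^(3/2) - 770*285 = 6*√6 - 219450 = -219450 + 6*√6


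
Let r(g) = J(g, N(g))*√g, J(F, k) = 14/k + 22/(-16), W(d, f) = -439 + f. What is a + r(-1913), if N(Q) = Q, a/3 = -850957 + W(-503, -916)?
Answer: -2556936 - 21155*I*√1913/15304 ≈ -2.5569e+6 - 60.46*I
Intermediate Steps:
a = -2556936 (a = 3*(-850957 + (-439 - 916)) = 3*(-850957 - 1355) = 3*(-852312) = -2556936)
J(F, k) = -11/8 + 14/k (J(F, k) = 14/k + 22*(-1/16) = 14/k - 11/8 = -11/8 + 14/k)
r(g) = √g*(-11/8 + 14/g) (r(g) = (-11/8 + 14/g)*√g = √g*(-11/8 + 14/g))
a + r(-1913) = -2556936 + (112 - 11*(-1913))/(8*√(-1913)) = -2556936 + (-I*√1913/1913)*(112 + 21043)/8 = -2556936 + (⅛)*(-I*√1913/1913)*21155 = -2556936 - 21155*I*√1913/15304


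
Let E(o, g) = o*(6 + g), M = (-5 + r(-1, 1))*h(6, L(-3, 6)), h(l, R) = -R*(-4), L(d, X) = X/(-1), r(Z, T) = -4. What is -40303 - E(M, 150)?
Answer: -73999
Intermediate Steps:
L(d, X) = -X (L(d, X) = X*(-1) = -X)
h(l, R) = 4*R
M = 216 (M = (-5 - 4)*(4*(-1*6)) = -36*(-6) = -9*(-24) = 216)
-40303 - E(M, 150) = -40303 - 216*(6 + 150) = -40303 - 216*156 = -40303 - 1*33696 = -40303 - 33696 = -73999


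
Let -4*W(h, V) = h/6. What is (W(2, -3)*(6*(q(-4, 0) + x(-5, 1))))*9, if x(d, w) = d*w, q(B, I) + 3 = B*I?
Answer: 36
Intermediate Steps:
W(h, V) = -h/24 (W(h, V) = -h/(4*6) = -h/24)
q(B, I) = -3 + B*I
(W(2, -3)*(6*(q(-4, 0) + x(-5, 1))))*9 = ((-1/24*2)*(6*((-3 - 4*0) - 5*1)))*9 = -((-3 + 0) - 5)/2*9 = -(-3 - 5)/2*9 = -(-8)/2*9 = -1/12*(-48)*9 = 4*9 = 36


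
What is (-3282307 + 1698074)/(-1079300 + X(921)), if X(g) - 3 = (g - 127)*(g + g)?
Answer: -1584233/383251 ≈ -4.1337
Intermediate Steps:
X(g) = 3 + 2*g*(-127 + g) (X(g) = 3 + (g - 127)*(g + g) = 3 + (-127 + g)*(2*g) = 3 + 2*g*(-127 + g))
(-3282307 + 1698074)/(-1079300 + X(921)) = (-3282307 + 1698074)/(-1079300 + (3 - 254*921 + 2*921²)) = -1584233/(-1079300 + (3 - 233934 + 2*848241)) = -1584233/(-1079300 + (3 - 233934 + 1696482)) = -1584233/(-1079300 + 1462551) = -1584233/383251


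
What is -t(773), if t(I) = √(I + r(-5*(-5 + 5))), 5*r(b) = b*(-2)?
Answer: -√773 ≈ -27.803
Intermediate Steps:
r(b) = -2*b/5 (r(b) = (b*(-2))/5 = (-2*b)/5 = -2*b/5)
t(I) = √I (t(I) = √(I - (-2)*(-5 + 5)) = √(I - (-2)*0) = √(I - ⅖*0) = √(I + 0) = √I)
-t(773) = -√773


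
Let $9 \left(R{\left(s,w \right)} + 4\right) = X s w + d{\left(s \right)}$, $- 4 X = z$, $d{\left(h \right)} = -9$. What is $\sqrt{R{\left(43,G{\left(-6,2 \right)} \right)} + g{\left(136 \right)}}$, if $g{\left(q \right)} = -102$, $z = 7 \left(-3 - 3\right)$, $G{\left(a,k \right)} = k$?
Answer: $\frac{2 i \sqrt{15}}{3} \approx 2.582 i$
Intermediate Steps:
$z = -42$ ($z = 7 \left(-6\right) = -42$)
$X = \frac{21}{2}$ ($X = \left(- \frac{1}{4}\right) \left(-42\right) = \frac{21}{2} \approx 10.5$)
$R{\left(s,w \right)} = -5 + \frac{7 s w}{6}$ ($R{\left(s,w \right)} = -4 + \frac{\frac{21 s}{2} w - 9}{9} = -4 + \frac{\frac{21 s w}{2} - 9}{9} = -4 + \frac{-9 + \frac{21 s w}{2}}{9} = -4 + \left(-1 + \frac{7 s w}{6}\right) = -5 + \frac{7 s w}{6}$)
$\sqrt{R{\left(43,G{\left(-6,2 \right)} \right)} + g{\left(136 \right)}} = \sqrt{\left(-5 + \frac{7}{6} \cdot 43 \cdot 2\right) - 102} = \sqrt{\left(-5 + \frac{301}{3}\right) - 102} = \sqrt{\frac{286}{3} - 102} = \sqrt{- \frac{20}{3}} = \frac{2 i \sqrt{15}}{3}$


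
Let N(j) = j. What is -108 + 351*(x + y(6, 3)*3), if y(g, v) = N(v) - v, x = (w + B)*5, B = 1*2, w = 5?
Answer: 12177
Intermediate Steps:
B = 2
x = 35 (x = (5 + 2)*5 = 7*5 = 35)
y(g, v) = 0 (y(g, v) = v - v = 0)
-108 + 351*(x + y(6, 3)*3) = -108 + 351*(35 + 0*3) = -108 + 351*(35 + 0) = -108 + 351*35 = -108 + 12285 = 12177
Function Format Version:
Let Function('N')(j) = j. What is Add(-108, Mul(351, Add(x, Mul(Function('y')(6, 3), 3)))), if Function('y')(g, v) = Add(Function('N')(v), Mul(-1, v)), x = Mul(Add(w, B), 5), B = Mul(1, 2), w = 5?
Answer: 12177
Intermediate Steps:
B = 2
x = 35 (x = Mul(Add(5, 2), 5) = Mul(7, 5) = 35)
Function('y')(g, v) = 0 (Function('y')(g, v) = Add(v, Mul(-1, v)) = 0)
Add(-108, Mul(351, Add(x, Mul(Function('y')(6, 3), 3)))) = Add(-108, Mul(351, Add(35, Mul(0, 3)))) = Add(-108, Mul(351, Add(35, 0))) = Add(-108, Mul(351, 35)) = Add(-108, 12285) = 12177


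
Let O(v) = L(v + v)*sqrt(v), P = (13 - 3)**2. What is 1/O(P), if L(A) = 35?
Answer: 1/350 ≈ 0.0028571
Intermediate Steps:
P = 100 (P = 10**2 = 100)
O(v) = 35*sqrt(v)
1/O(P) = 1/(35*sqrt(100)) = 1/(35*10) = 1/350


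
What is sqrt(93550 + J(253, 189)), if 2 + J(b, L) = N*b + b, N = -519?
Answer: I*sqrt(37506) ≈ 193.66*I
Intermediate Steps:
J(b, L) = -2 - 518*b (J(b, L) = -2 + (-519*b + b) = -2 - 518*b)
sqrt(93550 + J(253, 189)) = sqrt(93550 + (-2 - 518*253)) = sqrt(93550 + (-2 - 131054)) = sqrt(93550 - 131056) = sqrt(-37506) = I*sqrt(37506)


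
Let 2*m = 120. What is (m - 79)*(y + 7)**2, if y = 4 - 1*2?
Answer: -1539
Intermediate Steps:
y = 2 (y = 4 - 2 = 2)
m = 60 (m = (1/2)*120 = 60)
(m - 79)*(y + 7)**2 = (60 - 79)*(2 + 7)**2 = -19*9**2 = -19*81 = -1539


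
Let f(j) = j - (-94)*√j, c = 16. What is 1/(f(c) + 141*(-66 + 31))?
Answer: -1/4543 ≈ -0.00022012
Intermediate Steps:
f(j) = j + 94*√j
1/(f(c) + 141*(-66 + 31)) = 1/((16 + 94*√16) + 141*(-66 + 31)) = 1/((16 + 94*4) + 141*(-35)) = 1/((16 + 376) - 4935) = 1/(392 - 4935) = 1/(-4543) = -1/4543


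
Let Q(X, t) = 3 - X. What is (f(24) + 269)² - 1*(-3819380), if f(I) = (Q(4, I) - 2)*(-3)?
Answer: 3896664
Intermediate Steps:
f(I) = 9 (f(I) = ((3 - 1*4) - 2)*(-3) = ((3 - 4) - 2)*(-3) = (-1 - 2)*(-3) = -3*(-3) = 9)
(f(24) + 269)² - 1*(-3819380) = (9 + 269)² - 1*(-3819380) = 278² + 3819380 = 77284 + 3819380 = 3896664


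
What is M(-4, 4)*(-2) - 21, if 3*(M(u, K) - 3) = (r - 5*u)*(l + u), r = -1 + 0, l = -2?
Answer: 49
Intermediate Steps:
r = -1
M(u, K) = 3 + (-1 - 5*u)*(-2 + u)/3 (M(u, K) = 3 + ((-1 - 5*u)*(-2 + u))/3 = 3 + (-1 - 5*u)*(-2 + u)/3)
M(-4, 4)*(-2) - 21 = (11/3 + 3*(-4) - 5/3*(-4)²)*(-2) - 21 = (11/3 - 12 - 5/3*16)*(-2) - 21 = (11/3 - 12 - 80/3)*(-2) - 21 = -35*(-2) - 21 = 70 - 21 = 49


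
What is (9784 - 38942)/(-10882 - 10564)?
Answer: 14579/10723 ≈ 1.3596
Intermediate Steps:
(9784 - 38942)/(-10882 - 10564) = -29158/(-21446) = -29158*(-1/21446) = 14579/10723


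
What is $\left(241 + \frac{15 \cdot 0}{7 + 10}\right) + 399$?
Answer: $640$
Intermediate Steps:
$\left(241 + \frac{15 \cdot 0}{7 + 10}\right) + 399 = \left(241 + \frac{0}{17}\right) + 399 = \left(241 + 0 \cdot \frac{1}{17}\right) + 399 = \left(241 + 0\right) + 399 = 241 + 399 = 640$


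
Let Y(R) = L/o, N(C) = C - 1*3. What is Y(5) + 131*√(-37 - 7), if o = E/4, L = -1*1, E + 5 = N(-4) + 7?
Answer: ⅘ + 262*I*√11 ≈ 0.8 + 868.96*I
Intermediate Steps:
N(C) = -3 + C (N(C) = C - 3 = -3 + C)
E = -5 (E = -5 + ((-3 - 4) + 7) = -5 + (-7 + 7) = -5 + 0 = -5)
L = -1
o = -5/4 ≈ -1.2500
Y(R) = ⅘ (Y(R) = -1/(-5/4) = -1*(-⅘) = ⅘)
Y(5) + 131*√(-37 - 7) = ⅘ + 131*√(-37 - 7) = ⅘ + 131*√(-44) = ⅘ + 131*(2*I*√11) = ⅘ + 262*I*√11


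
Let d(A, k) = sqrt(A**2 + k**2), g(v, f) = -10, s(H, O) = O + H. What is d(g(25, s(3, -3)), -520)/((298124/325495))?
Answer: 1627475*sqrt(2705)/149062 ≈ 567.85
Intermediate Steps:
s(H, O) = H + O
d(g(25, s(3, -3)), -520)/((298124/325495)) = sqrt((-10)**2 + (-520)**2)/((298124/325495)) = sqrt(100 + 270400)/((298124*(1/325495))) = sqrt(270500)/(298124/325495) = (10*sqrt(2705))*(325495/298124) = 1627475*sqrt(2705)/149062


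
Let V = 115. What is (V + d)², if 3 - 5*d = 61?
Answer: 267289/25 ≈ 10692.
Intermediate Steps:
d = -58/5 (d = ⅗ - ⅕*61 = ⅗ - 61/5 = -58/5 ≈ -11.600)
(V + d)² = (115 - 58/5)² = (517/5)² = 267289/25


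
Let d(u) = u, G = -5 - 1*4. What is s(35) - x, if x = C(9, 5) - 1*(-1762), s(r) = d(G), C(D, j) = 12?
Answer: -1783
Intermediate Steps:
G = -9 (G = -5 - 4 = -9)
s(r) = -9
x = 1774 (x = 12 - 1*(-1762) = 12 + 1762 = 1774)
s(35) - x = -9 - 1*1774 = -9 - 1774 = -1783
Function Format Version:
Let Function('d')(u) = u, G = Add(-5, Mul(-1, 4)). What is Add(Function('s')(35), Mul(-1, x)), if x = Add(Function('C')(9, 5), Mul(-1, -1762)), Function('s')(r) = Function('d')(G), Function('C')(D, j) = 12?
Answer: -1783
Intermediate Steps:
G = -9 (G = Add(-5, -4) = -9)
Function('s')(r) = -9
x = 1774 (x = Add(12, Mul(-1, -1762)) = Add(12, 1762) = 1774)
Add(Function('s')(35), Mul(-1, x)) = Add(-9, Mul(-1, 1774)) = Add(-9, -1774) = -1783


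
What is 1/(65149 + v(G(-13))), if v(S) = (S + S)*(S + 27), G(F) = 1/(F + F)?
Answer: 338/22019661 ≈ 1.5350e-5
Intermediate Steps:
G(F) = 1/(2*F)
v(S) = 2*S*(27 + S) (v(S) = (2*S)*(27 + S) = 2*S*(27 + S))
1/(65149 + v(G(-13))) = 1/(65149 + 2*((½)/(-13))*(27 + (½)/(-13))) = 1/(65149 + 2*((½)*(-1/13))*(27 + (½)*(-1/13))) = 1/(65149 + 2*(-1/26)*(27 - 1/26)) = 1/(65149 + 2*(-1/26)*(701/26)) = 1/(65149 - 701/338) = 1/(22019661/338) = 338/22019661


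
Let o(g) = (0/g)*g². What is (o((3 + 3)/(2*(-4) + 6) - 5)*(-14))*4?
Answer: 0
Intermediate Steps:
o(g) = 0 (o(g) = 0*g² = 0)
(o((3 + 3)/(2*(-4) + 6) - 5)*(-14))*4 = (0*(-14))*4 = 0*4 = 0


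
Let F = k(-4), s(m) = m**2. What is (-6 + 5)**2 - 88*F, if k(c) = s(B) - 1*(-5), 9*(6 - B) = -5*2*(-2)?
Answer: -137287/81 ≈ -1694.9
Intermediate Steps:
B = 34/9 (B = 6 - (-5*2)*(-2)/9 = 6 - (-10)*(-2)/9 = 6 - 1/9*20 = 6 - 20/9 = 34/9 ≈ 3.7778)
k(c) = 1561/81 (k(c) = (34/9)**2 - 1*(-5) = 1156/81 + 5 = 1561/81)
F = 1561/81 ≈ 19.272
(-6 + 5)**2 - 88*F = (-6 + 5)**2 - 88*1561/81 = (-1)**2 - 137368/81 = 1 - 137368/81 = -137287/81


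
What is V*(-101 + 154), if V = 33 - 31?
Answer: 106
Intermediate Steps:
V = 2
V*(-101 + 154) = 2*(-101 + 154) = 2*53 = 106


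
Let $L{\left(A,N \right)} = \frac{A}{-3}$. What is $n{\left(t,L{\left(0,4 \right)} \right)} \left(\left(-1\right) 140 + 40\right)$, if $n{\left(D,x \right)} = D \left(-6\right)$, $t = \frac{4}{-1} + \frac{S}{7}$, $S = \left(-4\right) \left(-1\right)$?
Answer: $- \frac{14400}{7} \approx -2057.1$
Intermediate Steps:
$S = 4$
$t = - \frac{24}{7}$ ($t = \frac{4}{-1} + \frac{4}{7} = 4 \left(-1\right) + 4 \cdot \frac{1}{7} = -4 + \frac{4}{7} = - \frac{24}{7} \approx -3.4286$)
$L{\left(A,N \right)} = - \frac{A}{3}$ ($L{\left(A,N \right)} = A \left(- \frac{1}{3}\right) = - \frac{A}{3}$)
$n{\left(D,x \right)} = - 6 D$
$n{\left(t,L{\left(0,4 \right)} \right)} \left(\left(-1\right) 140 + 40\right) = \left(-6\right) \left(- \frac{24}{7}\right) \left(\left(-1\right) 140 + 40\right) = \frac{144 \left(-140 + 40\right)}{7} = \frac{144}{7} \left(-100\right) = - \frac{14400}{7}$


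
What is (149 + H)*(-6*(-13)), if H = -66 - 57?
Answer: 2028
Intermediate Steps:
H = -123
(149 + H)*(-6*(-13)) = (149 - 123)*(-6*(-13)) = 26*78 = 2028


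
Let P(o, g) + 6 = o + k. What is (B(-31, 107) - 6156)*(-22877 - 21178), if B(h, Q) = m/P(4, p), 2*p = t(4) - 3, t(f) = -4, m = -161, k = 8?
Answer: 544769445/2 ≈ 2.7238e+8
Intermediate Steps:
p = -7/2 (p = (-4 - 3)/2 = (½)*(-7) = -7/2 ≈ -3.5000)
P(o, g) = 2 + o (P(o, g) = -6 + (o + 8) = -6 + (8 + o) = 2 + o)
B(h, Q) = -161/6 (B(h, Q) = -161/(2 + 4) = -161/6)
(B(-31, 107) - 6156)*(-22877 - 21178) = (-161/6 - 6156)*(-22877 - 21178) = -37097/6*(-44055) = 544769445/2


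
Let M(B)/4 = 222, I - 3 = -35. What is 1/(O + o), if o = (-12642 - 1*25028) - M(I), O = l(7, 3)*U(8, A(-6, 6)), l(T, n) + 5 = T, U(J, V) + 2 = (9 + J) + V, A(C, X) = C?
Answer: -1/38540 ≈ -2.5947e-5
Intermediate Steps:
I = -32 (I = 3 - 35 = -32)
U(J, V) = 7 + J + V (U(J, V) = -2 + ((9 + J) + V) = -2 + (9 + J + V) = 7 + J + V)
l(T, n) = -5 + T
M(B) = 888 (M(B) = 4*222 = 888)
O = 18 (O = (-5 + 7)*(7 + 8 - 6) = 2*9 = 18)
o = -38558 (o = (-12642 - 1*25028) - 1*888 = (-12642 - 25028) - 888 = -37670 - 888 = -38558)
1/(O + o) = 1/(18 - 38558) = 1/(-38540) = -1/38540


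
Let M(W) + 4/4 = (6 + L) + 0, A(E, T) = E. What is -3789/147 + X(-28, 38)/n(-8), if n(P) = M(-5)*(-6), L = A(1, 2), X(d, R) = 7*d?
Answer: -8966/441 ≈ -20.331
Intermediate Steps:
L = 1
M(W) = 6 (M(W) = -1 + ((6 + 1) + 0) = -1 + (7 + 0) = -1 + 7 = 6)
n(P) = -36 (n(P) = 6*(-6) = -36)
-3789/147 + X(-28, 38)/n(-8) = -3789/147 + (7*(-28))/(-36) = -3789*1/147 - 196*(-1/36) = -1263/49 + 49/9 = -8966/441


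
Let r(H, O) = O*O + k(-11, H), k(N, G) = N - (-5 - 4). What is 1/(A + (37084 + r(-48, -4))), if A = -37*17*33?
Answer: 1/16341 ≈ 6.1196e-5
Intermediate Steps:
k(N, G) = 9 + N (k(N, G) = N - 1*(-9) = N + 9 = 9 + N)
r(H, O) = -2 + O² (r(H, O) = O*O + (9 - 11) = O² - 2 = -2 + O²)
A = -20757 (A = -629*33 = -20757)
1/(A + (37084 + r(-48, -4))) = 1/(-20757 + (37084 + (-2 + (-4)²))) = 1/(-20757 + (37084 + (-2 + 16))) = 1/(-20757 + (37084 + 14)) = 1/(-20757 + 37098) = 1/16341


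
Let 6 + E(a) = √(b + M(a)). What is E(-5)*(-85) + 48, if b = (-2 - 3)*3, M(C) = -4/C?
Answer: 558 - 17*I*√355 ≈ 558.0 - 320.3*I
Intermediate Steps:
b = -15 (b = -5*3 = -15)
E(a) = -6 + √(-15 - 4/a)
E(-5)*(-85) + 48 = (-6 + √(-15 - 4/(-5)))*(-85) + 48 = (-6 + √(-15 - 4*(-⅕)))*(-85) + 48 = (-6 + √(-15 + ⅘))*(-85) + 48 = (-6 + √(-71/5))*(-85) + 48 = (-6 + I*√355/5)*(-85) + 48 = (510 - 17*I*√355) + 48 = 558 - 17*I*√355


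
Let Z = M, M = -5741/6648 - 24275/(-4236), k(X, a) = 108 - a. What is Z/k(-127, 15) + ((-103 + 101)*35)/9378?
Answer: 5102006737/113706787032 ≈ 0.044870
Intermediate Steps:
M = 3807259/782248 (M = -5741*1/6648 - 24275*(-1/4236) = -5741/6648 + 24275/4236 = 3807259/782248 ≈ 4.8671)
Z = 3807259/782248 ≈ 4.8671
Z/k(-127, 15) + ((-103 + 101)*35)/9378 = 3807259/(782248*(108 - 1*15)) + ((-103 + 101)*35)/9378 = 3807259/(782248*(108 - 15)) - 2*35*(1/9378) = (3807259/782248)/93 - 70*1/9378 = (3807259/782248)*(1/93) - 35/4689 = 3807259/72749064 - 35/4689 = 5102006737/113706787032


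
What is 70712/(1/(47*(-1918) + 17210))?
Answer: -5157450432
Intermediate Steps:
70712/(1/(47*(-1918) + 17210)) = 70712/(1/(-90146 + 17210)) = 70712/(1/(-72936)) = 70712/(-1/72936) = 70712*(-72936) = -5157450432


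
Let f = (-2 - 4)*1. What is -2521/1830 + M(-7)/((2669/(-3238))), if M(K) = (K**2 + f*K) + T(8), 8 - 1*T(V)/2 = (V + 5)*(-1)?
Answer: -794825369/4884270 ≈ -162.73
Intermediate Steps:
f = -6 (f = -6*1 = -6)
T(V) = 26 + 2*V (T(V) = 16 - 2*(V + 5)*(-1) = 16 - 2*(5 + V)*(-1) = 16 - 2*(-5 - V) = 16 + (10 + 2*V) = 26 + 2*V)
M(K) = 42 + K**2 - 6*K (M(K) = (K**2 - 6*K) + (26 + 2*8) = (K**2 - 6*K) + (26 + 16) = (K**2 - 6*K) + 42 = 42 + K**2 - 6*K)
-2521/1830 + M(-7)/((2669/(-3238))) = -2521/1830 + (42 + (-7)**2 - 6*(-7))/((2669/(-3238))) = -2521*1/1830 + (42 + 49 + 42)/((2669*(-1/3238))) = -2521/1830 + 133/(-2669/3238) = -2521/1830 + 133*(-3238/2669) = -2521/1830 - 430654/2669 = -794825369/4884270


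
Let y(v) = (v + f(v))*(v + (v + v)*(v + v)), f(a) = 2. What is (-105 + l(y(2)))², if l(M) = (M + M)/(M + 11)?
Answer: 73462041/6889 ≈ 10664.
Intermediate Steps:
y(v) = (2 + v)*(v + 4*v²) (y(v) = (v + 2)*(v + (v + v)*(v + v)) = (2 + v)*(v + (2*v)*(2*v)) = (2 + v)*(v + 4*v²))
l(M) = 2*M/(11 + M) (l(M) = (2*M)/(11 + M) = 2*M/(11 + M))
(-105 + l(y(2)))² = (-105 + 2*(2*(2 + 4*2² + 9*2))/(11 + 2*(2 + 4*2² + 9*2)))² = (-105 + 2*(2*(2 + 4*4 + 18))/(11 + 2*(2 + 4*4 + 18)))² = (-105 + 2*(2*(2 + 16 + 18))/(11 + 2*(2 + 16 + 18)))² = (-105 + 2*(2*36)/(11 + 2*36))² = (-105 + 2*72/(11 + 72))² = (-105 + 2*72/83)² = (-105 + 2*72*(1/83))² = (-105 + 144/83)² = (-8571/83)² = 73462041/6889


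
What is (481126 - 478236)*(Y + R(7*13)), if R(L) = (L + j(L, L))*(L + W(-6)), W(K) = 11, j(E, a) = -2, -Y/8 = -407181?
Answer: 9440260140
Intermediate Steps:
Y = 3257448 (Y = -8*(-407181) = 3257448)
R(L) = (-2 + L)*(11 + L) (R(L) = (L - 2)*(L + 11) = (-2 + L)*(11 + L))
(481126 - 478236)*(Y + R(7*13)) = (481126 - 478236)*(3257448 + (-22 + (7*13)² + 9*(7*13))) = 2890*(3257448 + (-22 + 91² + 9*91)) = 2890*(3257448 + (-22 + 8281 + 819)) = 2890*(3257448 + 9078) = 2890*3266526 = 9440260140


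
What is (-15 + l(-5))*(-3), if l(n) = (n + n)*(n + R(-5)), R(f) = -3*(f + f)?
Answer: 795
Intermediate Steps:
R(f) = -6*f
l(n) = 2*n*(30 + n) (l(n) = (n + n)*(n - 6*(-5)) = (2*n)*(n + 30) = (2*n)*(30 + n) = 2*n*(30 + n))
(-15 + l(-5))*(-3) = (-15 + 2*(-5)*(30 - 5))*(-3) = (-15 + 2*(-5)*25)*(-3) = (-15 - 250)*(-3) = -265*(-3) = 795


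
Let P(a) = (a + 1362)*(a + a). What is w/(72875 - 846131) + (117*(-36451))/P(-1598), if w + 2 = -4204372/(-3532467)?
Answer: -1456151807248091689/257531405807207664 ≈ -5.6543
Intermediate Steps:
w = -2860562/3532467 (w = -2 - 4204372/(-3532467) = -2 - 4204372*(-1/3532467) = -2 + 4204372/3532467 = -2860562/3532467 ≈ -0.80979)
P(a) = 2*a*(1362 + a) (P(a) = (1362 + a)*(2*a) = 2*a*(1362 + a))
w/(72875 - 846131) + (117*(-36451))/P(-1598) = -2860562/(3532467*(72875 - 846131)) + (117*(-36451))/((2*(-1598)*(1362 - 1598))) = -2860562/3532467/(-773256) - 4264767/(2*(-1598)*(-236)) = -2860562/3532467*(-1/773256) - 4264767/754256 = 1430281/1365750651276 - 4264767*1/754256 = 1430281/1365750651276 - 4264767/754256 = -1456151807248091689/257531405807207664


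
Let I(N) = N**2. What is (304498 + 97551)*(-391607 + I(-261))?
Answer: -130057222814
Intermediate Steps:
(304498 + 97551)*(-391607 + I(-261)) = (304498 + 97551)*(-391607 + (-261)**2) = 402049*(-391607 + 68121) = 402049*(-323486) = -130057222814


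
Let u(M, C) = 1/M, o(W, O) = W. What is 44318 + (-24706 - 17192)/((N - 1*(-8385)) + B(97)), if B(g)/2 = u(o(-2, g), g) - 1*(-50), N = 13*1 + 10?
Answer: 376971328/8507 ≈ 44313.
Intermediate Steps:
N = 23 (N = 13 + 10 = 23)
B(g) = 99 (B(g) = 2*(1/(-2) - 1*(-50)) = 2*(-1/2 + 50) = 2*(99/2) = 99)
44318 + (-24706 - 17192)/((N - 1*(-8385)) + B(97)) = 44318 + (-24706 - 17192)/((23 - 1*(-8385)) + 99) = 44318 - 41898/((23 + 8385) + 99) = 44318 - 41898/(8408 + 99) = 44318 - 41898/8507 = 376971328/8507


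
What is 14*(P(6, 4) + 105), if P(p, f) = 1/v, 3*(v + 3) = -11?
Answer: 14679/10 ≈ 1467.9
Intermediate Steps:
v = -20/3 (v = -3 + (⅓)*(-11) = -3 - 11/3 = -20/3 ≈ -6.6667)
P(p, f) = -3/20 (P(p, f) = 1/(-20/3) = -3/20)
14*(P(6, 4) + 105) = 14*(-3/20 + 105) = 14*(2097/20) = 14679/10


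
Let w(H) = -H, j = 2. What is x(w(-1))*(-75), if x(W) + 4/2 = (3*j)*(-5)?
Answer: 2400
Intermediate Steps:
x(W) = -32 (x(W) = -2 + (3*2)*(-5) = -2 + 6*(-5) = -2 - 30 = -32)
x(w(-1))*(-75) = -32*(-75) = 2400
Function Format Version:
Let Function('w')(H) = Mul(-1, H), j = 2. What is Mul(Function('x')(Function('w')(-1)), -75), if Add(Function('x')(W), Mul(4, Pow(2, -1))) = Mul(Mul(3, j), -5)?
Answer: 2400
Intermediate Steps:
Function('x')(W) = -32 (Function('x')(W) = Add(-2, Mul(Mul(3, 2), -5)) = Add(-2, Mul(6, -5)) = Add(-2, -30) = -32)
Mul(Function('x')(Function('w')(-1)), -75) = Mul(-32, -75) = 2400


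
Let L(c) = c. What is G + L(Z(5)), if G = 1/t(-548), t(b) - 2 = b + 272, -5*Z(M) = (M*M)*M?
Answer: -6851/274 ≈ -25.004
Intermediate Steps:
Z(M) = -M³/5 (Z(M) = -M*M*M/5 = -M²*M/5 = -M³/5)
t(b) = 274 + b (t(b) = 2 + (b + 272) = 2 + (272 + b) = 274 + b)
G = -1/274 (G = 1/(274 - 548) = 1/(-274) = -1/274 ≈ -0.0036496)
G + L(Z(5)) = -1/274 - ⅕*5³ = -1/274 - ⅕*125 = -1/274 - 25 = -6851/274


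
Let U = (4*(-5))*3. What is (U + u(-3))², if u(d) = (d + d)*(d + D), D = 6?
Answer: 6084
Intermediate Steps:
U = -60 (U = -20*3 = -60)
u(d) = 2*d*(6 + d) (u(d) = (d + d)*(d + 6) = (2*d)*(6 + d) = 2*d*(6 + d))
(U + u(-3))² = (-60 + 2*(-3)*(6 - 3))² = (-60 + 2*(-3)*3)² = (-60 - 18)² = (-78)² = 6084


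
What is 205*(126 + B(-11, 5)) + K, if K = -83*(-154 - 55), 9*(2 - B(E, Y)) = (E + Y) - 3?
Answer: 43792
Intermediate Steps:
B(E, Y) = 7/3 - E/9 - Y/9 (B(E, Y) = 2 - ((E + Y) - 3)/9 = 2 - (-3 + E + Y)/9 = 2 + (⅓ - E/9 - Y/9) = 7/3 - E/9 - Y/9)
K = 17347 (K = -83*(-209) = 17347)
205*(126 + B(-11, 5)) + K = 205*(126 + (7/3 - ⅑*(-11) - ⅑*5)) + 17347 = 205*(126 + (7/3 + 11/9 - 5/9)) + 17347 = 205*(126 + 3) + 17347 = 205*129 + 17347 = 26445 + 17347 = 43792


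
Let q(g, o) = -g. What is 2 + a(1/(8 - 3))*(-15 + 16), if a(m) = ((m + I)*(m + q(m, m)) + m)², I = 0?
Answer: 51/25 ≈ 2.0400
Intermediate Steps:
a(m) = m² (a(m) = ((m + 0)*(m - m) + m)² = (m*0 + m)² = (0 + m)² = m²)
2 + a(1/(8 - 3))*(-15 + 16) = 2 + (1/(8 - 3))²*(-15 + 16) = 2 + (1/5)²*1 = 2 + (⅕)²*1 = 2 + (1/25)*1 = 2 + 1/25 = 51/25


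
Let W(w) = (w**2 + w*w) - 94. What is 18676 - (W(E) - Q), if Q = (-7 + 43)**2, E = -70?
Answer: 10266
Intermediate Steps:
W(w) = -94 + 2*w**2 (W(w) = (w**2 + w**2) - 94 = 2*w**2 - 94 = -94 + 2*w**2)
Q = 1296 (Q = 36**2 = 1296)
18676 - (W(E) - Q) = 18676 - ((-94 + 2*(-70)**2) - 1*1296) = 18676 - ((-94 + 2*4900) - 1296) = 18676 - ((-94 + 9800) - 1296) = 18676 - (9706 - 1296) = 18676 - 1*8410 = 18676 - 8410 = 10266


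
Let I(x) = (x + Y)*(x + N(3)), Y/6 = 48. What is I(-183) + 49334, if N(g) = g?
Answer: 30434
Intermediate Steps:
Y = 288 (Y = 6*48 = 288)
I(x) = (3 + x)*(288 + x) (I(x) = (x + 288)*(x + 3) = (288 + x)*(3 + x) = (3 + x)*(288 + x))
I(-183) + 49334 = (864 + (-183)² + 291*(-183)) + 49334 = (864 + 33489 - 53253) + 49334 = -18900 + 49334 = 30434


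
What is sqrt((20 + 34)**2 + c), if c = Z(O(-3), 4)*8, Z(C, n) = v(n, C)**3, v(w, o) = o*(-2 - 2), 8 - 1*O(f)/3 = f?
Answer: 6*I*sqrt(511023) ≈ 4289.2*I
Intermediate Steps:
O(f) = 24 - 3*f
v(w, o) = -4*o (v(w, o) = o*(-4) = -4*o)
Z(C, n) = -64*C**3 (Z(C, n) = (-4*C)**3 = -64*C**3)
c = -18399744 (c = -64*(24 - 3*(-3))**3*8 = -64*(24 + 9)**3*8 = -64*33**3*8 = -64*35937*8 = -2299968*8 = -18399744)
sqrt((20 + 34)**2 + c) = sqrt((20 + 34)**2 - 18399744) = sqrt(54**2 - 18399744) = sqrt(2916 - 18399744) = sqrt(-18396828) = 6*I*sqrt(511023)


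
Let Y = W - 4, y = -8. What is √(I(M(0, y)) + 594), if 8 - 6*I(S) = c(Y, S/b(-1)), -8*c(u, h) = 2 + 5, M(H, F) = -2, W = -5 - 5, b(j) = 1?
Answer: √85749/12 ≈ 24.402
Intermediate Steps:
W = -10
Y = -14 (Y = -10 - 4 = -14)
c(u, h) = -7/8 (c(u, h) = -(2 + 5)/8 = -⅛*7 = -7/8)
I(S) = 71/48 (I(S) = 4/3 - ⅙*(-7/8) = 4/3 + 7/48 = 71/48)
√(I(M(0, y)) + 594) = √(71/48 + 594) = √(28583/48) = √85749/12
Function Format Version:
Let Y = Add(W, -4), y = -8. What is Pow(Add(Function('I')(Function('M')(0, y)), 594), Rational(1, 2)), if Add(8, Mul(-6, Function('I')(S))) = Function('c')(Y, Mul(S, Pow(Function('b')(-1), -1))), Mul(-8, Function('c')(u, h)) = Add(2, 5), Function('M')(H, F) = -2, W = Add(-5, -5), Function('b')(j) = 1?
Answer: Mul(Rational(1, 12), Pow(85749, Rational(1, 2))) ≈ 24.402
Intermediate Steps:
W = -10
Y = -14 (Y = Add(-10, -4) = -14)
Function('c')(u, h) = Rational(-7, 8) (Function('c')(u, h) = Mul(Rational(-1, 8), Add(2, 5)) = Mul(Rational(-1, 8), 7) = Rational(-7, 8))
Function('I')(S) = Rational(71, 48) (Function('I')(S) = Add(Rational(4, 3), Mul(Rational(-1, 6), Rational(-7, 8))) = Add(Rational(4, 3), Rational(7, 48)) = Rational(71, 48))
Pow(Add(Function('I')(Function('M')(0, y)), 594), Rational(1, 2)) = Pow(Add(Rational(71, 48), 594), Rational(1, 2)) = Pow(Rational(28583, 48), Rational(1, 2)) = Mul(Rational(1, 12), Pow(85749, Rational(1, 2)))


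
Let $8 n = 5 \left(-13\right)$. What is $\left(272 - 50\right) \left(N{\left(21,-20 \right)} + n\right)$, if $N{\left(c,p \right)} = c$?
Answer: $\frac{11433}{4} \approx 2858.3$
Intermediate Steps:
$n = - \frac{65}{8}$ ($n = \frac{5 \left(-13\right)}{8} = \frac{1}{8} \left(-65\right) = - \frac{65}{8} \approx -8.125$)
$\left(272 - 50\right) \left(N{\left(21,-20 \right)} + n\right) = \left(272 - 50\right) \left(21 - \frac{65}{8}\right) = 222 \cdot \frac{103}{8} = \frac{11433}{4}$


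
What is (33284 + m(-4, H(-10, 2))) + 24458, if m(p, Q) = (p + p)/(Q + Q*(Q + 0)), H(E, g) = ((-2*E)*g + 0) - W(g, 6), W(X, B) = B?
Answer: 34356486/595 ≈ 57742.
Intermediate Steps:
H(E, g) = -6 - 2*E*g (H(E, g) = ((-2*E)*g + 0) - 1*6 = (-2*E*g + 0) - 6 = -2*E*g - 6 = -6 - 2*E*g)
m(p, Q) = 2*p/(Q + Q**2) (m(p, Q) = (2*p)/(Q + Q*Q) = (2*p)/(Q + Q**2) = 2*p/(Q + Q**2))
(33284 + m(-4, H(-10, 2))) + 24458 = (33284 + 2*(-4)/(-6 - 2*(-10)*2*(1 + (-6 - 2*(-10)*2)))) + 24458 = (33284 + 2*(-4)/((-6 + 40)*(1 + (-6 + 40)))) + 24458 = (33284 + 2*(-4)/(34*(1 + 34))) + 24458 = (33284 + 2*(-4)*(1/34)/35) + 24458 = (33284 + 2*(-4)*(1/34)*(1/35)) + 24458 = (33284 - 4/595) + 24458 = 19803976/595 + 24458 = 34356486/595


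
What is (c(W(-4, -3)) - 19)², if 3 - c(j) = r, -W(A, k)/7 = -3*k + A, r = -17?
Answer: 1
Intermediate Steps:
W(A, k) = -7*A + 21*k (W(A, k) = -7*(-3*k + A) = -7*(A - 3*k) = -7*A + 21*k)
c(j) = 20 (c(j) = 3 - 1*(-17) = 3 + 17 = 20)
(c(W(-4, -3)) - 19)² = (20 - 19)² = 1² = 1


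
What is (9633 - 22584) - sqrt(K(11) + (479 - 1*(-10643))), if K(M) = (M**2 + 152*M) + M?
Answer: -12951 - sqrt(12926) ≈ -13065.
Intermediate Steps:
K(M) = M**2 + 153*M
(9633 - 22584) - sqrt(K(11) + (479 - 1*(-10643))) = (9633 - 22584) - sqrt(11*(153 + 11) + (479 - 1*(-10643))) = -12951 - sqrt(11*164 + (479 + 10643)) = -12951 - sqrt(1804 + 11122) = -12951 - sqrt(12926)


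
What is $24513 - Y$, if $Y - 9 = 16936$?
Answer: $7568$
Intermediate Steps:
$Y = 16945$ ($Y = 9 + 16936 = 16945$)
$24513 - Y = 24513 - 16945 = 7568$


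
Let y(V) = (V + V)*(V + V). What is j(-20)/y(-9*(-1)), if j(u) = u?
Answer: -5/81 ≈ -0.061728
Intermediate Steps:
y(V) = 4*V**2 (y(V) = (2*V)*(2*V) = 4*V**2)
j(-20)/y(-9*(-1)) = -20/(4*(-9*(-1))**2) = -20/(4*9**2) = -20/(4*81) = -20/324 = -20*1/324 = -5/81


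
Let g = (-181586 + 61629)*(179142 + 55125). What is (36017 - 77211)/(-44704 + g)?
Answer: 41194/28102011223 ≈ 1.4659e-6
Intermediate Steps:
g = -28101966519 (g = -119957*234267 = -28101966519)
(36017 - 77211)/(-44704 + g) = (36017 - 77211)/(-44704 - 28101966519) = -41194/(-28102011223) = -41194*(-1/28102011223) = 41194/28102011223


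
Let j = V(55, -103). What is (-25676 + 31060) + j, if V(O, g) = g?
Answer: 5281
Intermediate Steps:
j = -103
(-25676 + 31060) + j = (-25676 + 31060) - 103 = 5384 - 103 = 5281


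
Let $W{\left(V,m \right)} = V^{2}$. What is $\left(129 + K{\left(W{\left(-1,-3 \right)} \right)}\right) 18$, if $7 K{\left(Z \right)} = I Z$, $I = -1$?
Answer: $\frac{16236}{7} \approx 2319.4$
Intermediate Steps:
$K{\left(Z \right)} = - \frac{Z}{7}$ ($K{\left(Z \right)} = \frac{\left(-1\right) Z}{7} = - \frac{Z}{7}$)
$\left(129 + K{\left(W{\left(-1,-3 \right)} \right)}\right) 18 = \left(129 - \frac{\left(-1\right)^{2}}{7}\right) 18 = \left(129 - \frac{1}{7}\right) 18 = \frac{902}{7} \cdot 18 = \frac{16236}{7}$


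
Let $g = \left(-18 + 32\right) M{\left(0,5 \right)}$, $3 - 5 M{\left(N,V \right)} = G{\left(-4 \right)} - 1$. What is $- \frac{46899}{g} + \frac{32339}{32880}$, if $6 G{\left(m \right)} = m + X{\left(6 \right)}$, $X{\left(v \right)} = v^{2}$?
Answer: $\frac{2891549723}{230160} \approx 12563.0$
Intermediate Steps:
$G{\left(m \right)} = 6 + \frac{m}{6}$ ($G{\left(m \right)} = \frac{m + 6^{2}}{6} = \frac{m + 36}{6} = \frac{36 + m}{6} = 6 + \frac{m}{6}$)
$M{\left(N,V \right)} = - \frac{4}{15}$ ($M{\left(N,V \right)} = \frac{3}{5} - \frac{\left(6 + \frac{1}{6} \left(-4\right)\right) - 1}{5} = \frac{3}{5} - \frac{\left(6 - \frac{2}{3}\right) - 1}{5} = \frac{3}{5} - \frac{\frac{16}{3} - 1}{5} = \frac{3}{5} - \frac{13}{15} = - \frac{4}{15}$)
$g = - \frac{56}{15}$ ($g = \left(-18 + 32\right) \left(- \frac{4}{15}\right) = 14 \left(- \frac{4}{15}\right) = - \frac{56}{15} \approx -3.7333$)
$- \frac{46899}{g} + \frac{32339}{32880} = - \frac{46899}{- \frac{56}{15}} + \frac{32339}{32880} = \left(-46899\right) \left(- \frac{15}{56}\right) + 32339 \cdot \frac{1}{32880} = \frac{703485}{56} + \frac{32339}{32880} = \frac{2891549723}{230160}$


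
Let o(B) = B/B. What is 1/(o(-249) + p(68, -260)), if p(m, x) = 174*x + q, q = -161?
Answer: -1/45400 ≈ -2.2026e-5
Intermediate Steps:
o(B) = 1
p(m, x) = -161 + 174*x (p(m, x) = 174*x - 161 = -161 + 174*x)
1/(o(-249) + p(68, -260)) = 1/(1 + (-161 + 174*(-260))) = 1/(1 + (-161 - 45240)) = 1/(1 - 45401) = 1/(-45400) = -1/45400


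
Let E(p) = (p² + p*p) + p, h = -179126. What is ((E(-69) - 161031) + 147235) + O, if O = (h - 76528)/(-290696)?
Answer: -90159791/20764 ≈ -4342.1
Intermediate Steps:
E(p) = p + 2*p² (E(p) = (p² + p²) + p = 2*p² + p = p + 2*p²)
O = 18261/20764 (O = (-179126 - 76528)/(-290696) = -255654*(-1/290696) = 18261/20764 ≈ 0.87945)
((E(-69) - 161031) + 147235) + O = ((-69*(1 + 2*(-69)) - 161031) + 147235) + 18261/20764 = ((-69*(1 - 138) - 161031) + 147235) + 18261/20764 = ((-69*(-137) - 161031) + 147235) + 18261/20764 = ((9453 - 161031) + 147235) + 18261/20764 = (-151578 + 147235) + 18261/20764 = -4343 + 18261/20764 = -90159791/20764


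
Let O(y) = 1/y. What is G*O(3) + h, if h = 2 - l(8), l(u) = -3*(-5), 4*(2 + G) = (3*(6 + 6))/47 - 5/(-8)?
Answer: -61141/4512 ≈ -13.551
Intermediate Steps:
G = -2485/1504 (G = -2 + ((3*(6 + 6))/47 - 5/(-8))/4 = -2 + ((3*12)*(1/47) - 5*(-1/8))/4 = -2 + (36*(1/47) + 5/8)/4 = -2 + (36/47 + 5/8)/4 = -2 + (1/4)*(523/376) = -2 + 523/1504 = -2485/1504 ≈ -1.6523)
l(u) = 15
h = -13 (h = 2 - 1*15 = 2 - 15 = -13)
G*O(3) + h = -2485/1504/3 - 13 = -2485/1504*1/3 - 13 = -2485/4512 - 13 = -61141/4512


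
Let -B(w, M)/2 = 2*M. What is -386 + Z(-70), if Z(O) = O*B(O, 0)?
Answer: -386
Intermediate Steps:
B(w, M) = -4*M
Z(O) = 0 (Z(O) = O*(-4*0) = O*0 = 0)
-386 + Z(-70) = -386 + 0 = -386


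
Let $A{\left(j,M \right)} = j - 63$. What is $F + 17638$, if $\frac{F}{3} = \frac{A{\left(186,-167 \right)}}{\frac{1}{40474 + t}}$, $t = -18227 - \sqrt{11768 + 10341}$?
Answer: $8226781 - 369 \sqrt{22109} \approx 8.1719 \cdot 10^{6}$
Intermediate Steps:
$A{\left(j,M \right)} = -63 + j$ ($A{\left(j,M \right)} = j - 63 = -63 + j$)
$t = -18227 - \sqrt{22109} \approx -18376.0$
$F = 8209143 - 369 \sqrt{22109}$ ($F = 3 \frac{-63 + 186}{\frac{1}{40474 - \left(18227 + \sqrt{22109}\right)}} = 3 \frac{123}{\frac{1}{22247 - \sqrt{22109}}} = 3 \cdot 123 \left(22247 - \sqrt{22109}\right) = 3 \left(2736381 - 123 \sqrt{22109}\right) = 8209143 - 369 \sqrt{22109} \approx 8.1543 \cdot 10^{6}$)
$F + 17638 = \left(8209143 - 369 \sqrt{22109}\right) + 17638 = 8226781 - 369 \sqrt{22109}$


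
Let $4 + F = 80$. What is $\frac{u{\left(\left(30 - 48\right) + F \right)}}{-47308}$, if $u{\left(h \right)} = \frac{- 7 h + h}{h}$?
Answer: $\frac{3}{23654} \approx 0.00012683$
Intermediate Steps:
$F = 76$ ($F = -4 + 80 = 76$)
$u{\left(h \right)} = -6$ ($u{\left(h \right)} = \frac{\left(-6\right) h}{h} = -6$)
$\frac{u{\left(\left(30 - 48\right) + F \right)}}{-47308} = - \frac{6}{-47308} = \left(-6\right) \left(- \frac{1}{47308}\right) = \frac{3}{23654}$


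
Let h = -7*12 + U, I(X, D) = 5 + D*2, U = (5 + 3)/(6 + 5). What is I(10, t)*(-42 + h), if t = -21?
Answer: 50986/11 ≈ 4635.1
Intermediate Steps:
U = 8/11 ≈ 0.72727
I(X, D) = 5 + 2*D
h = -916/11 (h = -7*12 + 8/11 = -84 + 8/11 = -916/11 ≈ -83.273)
I(10, t)*(-42 + h) = (5 + 2*(-21))*(-42 - 916/11) = (5 - 42)*(-1378/11) = -37*(-1378/11) = 50986/11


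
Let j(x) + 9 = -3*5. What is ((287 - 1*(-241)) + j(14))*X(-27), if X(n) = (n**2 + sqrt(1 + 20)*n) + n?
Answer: 353808 - 13608*sqrt(21) ≈ 2.9145e+5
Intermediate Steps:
j(x) = -24 (j(x) = -9 - 3*5 = -9 - 15 = -24)
X(n) = n + n**2 + n*sqrt(21) (X(n) = (n**2 + sqrt(21)*n) + n = (n**2 + n*sqrt(21)) + n = n + n**2 + n*sqrt(21))
((287 - 1*(-241)) + j(14))*X(-27) = ((287 - 1*(-241)) - 24)*(-27*(1 - 27 + sqrt(21))) = ((287 + 241) - 24)*(-27*(-26 + sqrt(21))) = (528 - 24)*(702 - 27*sqrt(21)) = 504*(702 - 27*sqrt(21)) = 353808 - 13608*sqrt(21)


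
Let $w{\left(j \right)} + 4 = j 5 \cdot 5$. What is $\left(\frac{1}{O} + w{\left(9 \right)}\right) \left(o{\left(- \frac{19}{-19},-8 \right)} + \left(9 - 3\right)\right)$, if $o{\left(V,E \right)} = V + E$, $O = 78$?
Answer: $- \frac{17239}{78} \approx -221.01$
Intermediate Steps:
$w{\left(j \right)} = -4 + 25 j$ ($w{\left(j \right)} = -4 + j 5 \cdot 5 = -4 + 5 j 5 = -4 + 25 j$)
$o{\left(V,E \right)} = E + V$
$\left(\frac{1}{O} + w{\left(9 \right)}\right) \left(o{\left(- \frac{19}{-19},-8 \right)} + \left(9 - 3\right)\right) = \left(\frac{1}{78} + \left(-4 + 25 \cdot 9\right)\right) \left(\left(-8 - \frac{19}{-19}\right) + \left(9 - 3\right)\right) = \left(\frac{1}{78} + \left(-4 + 225\right)\right) \left(\left(-8 - -1\right) + \left(9 - 3\right)\right) = \left(\frac{1}{78} + 221\right) \left(\left(-8 + 1\right) + 6\right) = \frac{17239 \left(-7 + 6\right)}{78} = \frac{17239}{78} \left(-1\right) = - \frac{17239}{78}$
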